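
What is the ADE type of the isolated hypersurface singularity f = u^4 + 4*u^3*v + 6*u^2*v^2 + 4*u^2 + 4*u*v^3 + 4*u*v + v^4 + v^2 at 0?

A3

The Hessian of f at 0 has rank 1. Corank 1: A-series; mu = 3 gives A_3.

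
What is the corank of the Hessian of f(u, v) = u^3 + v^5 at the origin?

The Hessian at 0 is [[0, 0], [0, 0]] of rank 0; hence corank 2.

2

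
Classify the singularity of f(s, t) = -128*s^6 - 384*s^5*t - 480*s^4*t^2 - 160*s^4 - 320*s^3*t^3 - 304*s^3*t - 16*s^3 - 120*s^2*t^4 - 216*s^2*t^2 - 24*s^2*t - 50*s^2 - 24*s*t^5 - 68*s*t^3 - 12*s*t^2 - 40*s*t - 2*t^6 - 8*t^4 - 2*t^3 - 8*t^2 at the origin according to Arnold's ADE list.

A_2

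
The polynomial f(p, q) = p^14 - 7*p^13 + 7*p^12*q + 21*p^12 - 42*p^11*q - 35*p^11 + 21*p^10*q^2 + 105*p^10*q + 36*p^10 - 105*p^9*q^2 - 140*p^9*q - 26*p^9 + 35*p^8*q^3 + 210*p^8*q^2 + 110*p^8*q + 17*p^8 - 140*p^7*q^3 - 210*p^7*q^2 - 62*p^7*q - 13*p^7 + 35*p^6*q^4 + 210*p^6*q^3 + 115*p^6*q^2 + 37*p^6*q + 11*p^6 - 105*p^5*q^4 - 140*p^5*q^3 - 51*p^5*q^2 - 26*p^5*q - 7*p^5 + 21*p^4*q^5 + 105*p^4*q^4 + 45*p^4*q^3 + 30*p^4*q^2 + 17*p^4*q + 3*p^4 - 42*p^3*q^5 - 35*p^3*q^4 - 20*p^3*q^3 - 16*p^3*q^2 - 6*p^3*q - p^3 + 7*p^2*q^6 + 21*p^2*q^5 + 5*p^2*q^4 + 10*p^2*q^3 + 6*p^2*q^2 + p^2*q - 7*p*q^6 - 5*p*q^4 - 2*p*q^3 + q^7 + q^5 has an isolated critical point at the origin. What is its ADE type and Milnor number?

Type D8, Milnor number mu = 8.

The Hessian of f at 0 has rank 0. Corank 2; j^3 = -p^2*(p - q) has shape L^2 M (L != M), so D-series; mu = 8 gives D_8.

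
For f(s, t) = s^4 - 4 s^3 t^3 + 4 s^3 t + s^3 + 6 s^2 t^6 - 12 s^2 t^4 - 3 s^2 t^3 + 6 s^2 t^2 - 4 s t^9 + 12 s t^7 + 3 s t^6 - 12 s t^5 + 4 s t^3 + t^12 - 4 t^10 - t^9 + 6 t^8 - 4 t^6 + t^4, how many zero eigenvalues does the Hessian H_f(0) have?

2

Hessian at 0 has rank 0.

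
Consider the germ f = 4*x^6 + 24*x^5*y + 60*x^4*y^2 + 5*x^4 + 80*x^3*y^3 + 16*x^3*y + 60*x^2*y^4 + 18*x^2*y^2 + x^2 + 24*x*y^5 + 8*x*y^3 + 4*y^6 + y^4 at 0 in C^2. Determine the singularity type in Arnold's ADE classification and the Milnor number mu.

Type A3, Milnor number mu = 3.

The Hessian of f at 0 has rank 1. Corank 1: A-series; mu = 3 gives A_3.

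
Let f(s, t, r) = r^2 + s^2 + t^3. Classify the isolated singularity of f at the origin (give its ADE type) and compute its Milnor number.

Type A2, Milnor number mu = 2.

The Hessian of f at 0 has rank 2. Corank 1: A-series; mu = 2 gives A_2.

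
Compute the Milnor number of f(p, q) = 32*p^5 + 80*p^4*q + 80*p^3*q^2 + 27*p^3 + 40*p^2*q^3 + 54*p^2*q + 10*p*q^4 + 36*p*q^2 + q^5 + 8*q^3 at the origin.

8

The Hessian of f at 0 has rank 0. Corank 2; j^3 = (3*p + 2*q)^3 is a perfect cube, so E-series; the 5-jet and mu = 8 give E_8.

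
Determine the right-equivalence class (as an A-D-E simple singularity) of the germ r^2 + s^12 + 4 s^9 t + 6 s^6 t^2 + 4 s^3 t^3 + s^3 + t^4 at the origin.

The Hessian of f at 0 is [[0, 0, 0], [0, 0, 0], [0, 0, 2]] with rank 1, so corank 2. A Groebner basis of the Jacobian ideal J(f) in C{s,t,r} is {t^3, s^2, r}; counting standard monomials gives mu = 6. Corank 2; j^3 = s^3 is a perfect cube, so E-series; the 4-jet and mu = 6 give E_6.

E_{6}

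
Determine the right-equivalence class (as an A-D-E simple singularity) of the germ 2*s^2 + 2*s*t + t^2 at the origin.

The Hessian of f at 0 is [[4, 2], [2, 2]] with rank 2, so corank 0. A Groebner basis of the Jacobian ideal J(f) in C{s,t} is {s, t}; counting standard monomials gives mu = 1. Corank 0: nondegenerate Morse point, so A_1.

A_{1}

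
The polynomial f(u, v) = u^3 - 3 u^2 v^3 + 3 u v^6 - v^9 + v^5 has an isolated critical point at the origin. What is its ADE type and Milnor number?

Type E8, Milnor number mu = 8.

The Hessian of f at 0 has rank 0. Corank 2; j^3 = u^3 is a perfect cube, so E-series; the 5-jet and mu = 8 give E_8.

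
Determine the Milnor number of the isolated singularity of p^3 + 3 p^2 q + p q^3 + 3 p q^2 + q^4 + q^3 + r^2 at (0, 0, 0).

The Hessian of f at 0 is [[0, 0, 0], [0, 0, 0], [0, 0, 2]] with rank 1, so corank 2. A Groebner basis of the Jacobian ideal J(f) in C{p,q,r} is {p^3 + 3*p^2*q + 6*p^2 + 12*p*q + 6*q^2, -3*p^2 + p*q^2 - 6*p*q - 3*q^2, 3*p^2 + 6*p*q + q^3 + 3*q^2, r}; counting standard monomials gives mu = 7. Corank 2; j^3 = (p + q)^3 is a perfect cube, so E-series; the 4-jet and mu = 7 give E_7.

7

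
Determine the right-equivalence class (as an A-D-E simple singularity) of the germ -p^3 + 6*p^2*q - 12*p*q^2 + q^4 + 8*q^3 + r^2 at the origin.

The Hessian of f at 0 has rank 1. Corank 2; j^3 = -(p - 2*q)^3 is a perfect cube, so E-series; the 4-jet and mu = 6 give E_6.

E_6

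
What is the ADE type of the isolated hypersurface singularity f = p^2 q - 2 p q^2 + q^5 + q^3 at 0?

D6

The Hessian of f at 0 has rank 0. Corank 2; j^3 = q*(p - q)^2 has shape L^2 M (L != M), so D-series; mu = 6 gives D_6.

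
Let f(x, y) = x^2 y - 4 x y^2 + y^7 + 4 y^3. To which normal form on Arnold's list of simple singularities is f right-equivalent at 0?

D_8

The Hessian of f at 0 has rank 0. Corank 2; j^3 = y*(x - 2*y)^2 has shape L^2 M (L != M), so D-series; mu = 8 gives D_8.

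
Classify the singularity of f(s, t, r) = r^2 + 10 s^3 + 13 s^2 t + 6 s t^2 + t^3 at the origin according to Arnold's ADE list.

The Hessian of f at 0 is [[0, 0, 0], [0, 0, 0], [0, 0, 2]] with rank 1, so corank 2. A Groebner basis of the Jacobian ideal J(f) in C{s,t,r} is {t^3, s^2 - 3*t^2/11, s*t + 6*t^2/11, r}; counting standard monomials gives mu = 4. Corank 2; j^3 = (2*s + t)*(5*s^2 + 4*s*t + t^2) splits into three distinct lines over C (the quadratic factor has nonzero discriminant), so D_4.

D_{4}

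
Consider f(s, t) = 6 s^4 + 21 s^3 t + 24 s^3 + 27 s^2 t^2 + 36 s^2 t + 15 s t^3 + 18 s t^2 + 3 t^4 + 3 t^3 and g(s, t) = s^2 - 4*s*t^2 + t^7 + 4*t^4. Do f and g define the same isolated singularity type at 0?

No.

The Hessian of f at 0 is [[0, 0], [0, 0]] with rank 0, so corank 2. A Groebner basis of the Jacobian ideal J(f) in C{s,t} is {768*s^2 + 768*s*t + t^4 + 8*t^3 + 192*t^2, s^3 + 36*s^2 + 36*s*t + t^3/2 + 9*t^2, s^2*t - 40*s^2 - 40*s*t - 2*t^3/3 - 10*t^2, 32*s^2 + s*t^2 + 32*s*t + 5*t^3/6 + 8*t^2}; counting standard monomials gives mu = 7. Corank 2; j^3 = 3*(2*s + t)^3 is a perfect cube, so E-series; the 4-jet and mu = 7 give E_7. The Hessian of g at 0 is [[2, 0], [0, 0]] with rank 1, so corank 1. A Groebner basis of the Jacobian ideal J(g) in C{s,t} is {s^3, -s/2 + t^2}; counting standard monomials gives mu = 6. Corank 1: A-series; mu = 6 gives A_6. f is E_7 but g is A_6, hence not right-equivalent.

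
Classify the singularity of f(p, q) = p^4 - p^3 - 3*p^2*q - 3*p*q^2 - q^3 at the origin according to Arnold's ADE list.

E_6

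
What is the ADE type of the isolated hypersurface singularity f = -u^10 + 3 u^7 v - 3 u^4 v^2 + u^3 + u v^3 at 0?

E_7

The Hessian of f at 0 is [[0, 0], [0, 0]] with rank 0, so corank 2. A Groebner basis of the Jacobian ideal J(f) in C{u,v} is {u^3, u*v^2, 3*u^2 + v^3}; counting standard monomials gives mu = 7. Corank 2; j^3 = u^3 is a perfect cube, so E-series; the 4-jet and mu = 7 give E_7.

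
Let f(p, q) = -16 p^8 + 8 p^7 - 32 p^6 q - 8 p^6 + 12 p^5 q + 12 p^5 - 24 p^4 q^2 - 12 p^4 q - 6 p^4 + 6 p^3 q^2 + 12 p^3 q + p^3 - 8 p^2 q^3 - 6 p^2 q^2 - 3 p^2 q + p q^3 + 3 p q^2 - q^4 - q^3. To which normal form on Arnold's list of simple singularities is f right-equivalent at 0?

E_{7}

The Hessian of f at 0 is [[0, 0], [0, 0]] with rank 0, so corank 2. A Groebner basis of the Jacobian ideal J(f) in C{p,q} is {3*p^2/2 - 3*p*q + q^4 + q^3/2 + 3*q^2/2, p^3 + 15*p^2/2 - 15*p*q + 3*q^3/2 + 15*q^2/2, p^2*q + 11*p^2/2 - 11*p*q + 5*q^3/6 + 11*q^2/2, 3*p^2 + p*q^2 - 6*p*q + 3*q^2}; counting standard monomials gives mu = 7. Corank 2; j^3 = (p - q)^3 is a perfect cube, so E-series; the 4-jet and mu = 7 give E_7.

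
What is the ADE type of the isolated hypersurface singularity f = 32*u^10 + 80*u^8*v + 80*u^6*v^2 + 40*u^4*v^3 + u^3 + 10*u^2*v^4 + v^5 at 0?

The Hessian of f at 0 is [[0, 0], [0, 0]] with rank 0, so corank 2. A Groebner basis of the Jacobian ideal J(f) in C{u,v} is {v^4, u^2}; counting standard monomials gives mu = 8. Corank 2; j^3 = u^3 is a perfect cube, so E-series; the 5-jet and mu = 8 give E_8.

E_{8}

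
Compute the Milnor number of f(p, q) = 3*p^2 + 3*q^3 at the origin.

The Hessian of f at 0 has rank 1. Corank 1: A-series; mu = 2 gives A_2.

2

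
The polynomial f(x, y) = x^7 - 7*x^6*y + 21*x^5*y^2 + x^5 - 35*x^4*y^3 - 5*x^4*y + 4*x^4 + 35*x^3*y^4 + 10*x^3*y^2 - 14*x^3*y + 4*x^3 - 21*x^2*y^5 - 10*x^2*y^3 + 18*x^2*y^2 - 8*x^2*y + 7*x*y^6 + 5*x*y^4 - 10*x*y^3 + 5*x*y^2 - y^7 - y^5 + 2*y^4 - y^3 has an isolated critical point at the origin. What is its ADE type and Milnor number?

Type D8, Milnor number mu = 8.

The Hessian of f at 0 is [[0, 0], [0, 0]] with rank 0, so corank 2. A Groebner basis of the Jacobian ideal J(f) in C{x,y} is {2848*x^2/83 + x*y^3 + 1256*x*y^2/83 - 48*x*y - 770*y^3/83 + 1280*y^2/83, 3776*x^2/83 + 1904*x*y^2/83 - 64*x*y + y^4 - 1144*y^3/83 + 1712*y^2/83, x^3 - 170*x^2/83 - 123*x*y^2/83 + 3*x*y + 61*y^3/83 - 82*y^2/83, x^2*y - 112*x^2/83 - 124*x*y^2/83 + 2*x*y + 48*y^3/83 - 55*y^2/83}; counting standard monomials gives mu = 8. Corank 2; j^3 = (x - y)*(2*x - y)^2 has shape L^2 M (L != M), so D-series; mu = 8 gives D_8.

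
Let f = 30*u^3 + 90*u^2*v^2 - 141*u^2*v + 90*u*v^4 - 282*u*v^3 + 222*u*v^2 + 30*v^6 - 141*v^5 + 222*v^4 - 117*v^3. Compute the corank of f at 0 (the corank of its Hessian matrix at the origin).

2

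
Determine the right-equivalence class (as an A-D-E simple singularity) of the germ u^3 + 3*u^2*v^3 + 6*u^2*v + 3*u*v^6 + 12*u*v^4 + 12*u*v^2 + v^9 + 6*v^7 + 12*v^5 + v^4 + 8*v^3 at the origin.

E_6

The Hessian of f at 0 is [[0, 0], [0, 0]] with rank 0, so corank 2. A Groebner basis of the Jacobian ideal J(f) in C{u,v} is {v^3, u^2 + 4*u*v + 4*v^2}; counting standard monomials gives mu = 6. Corank 2; j^3 = (u + 2*v)^3 is a perfect cube, so E-series; the 4-jet and mu = 6 give E_6.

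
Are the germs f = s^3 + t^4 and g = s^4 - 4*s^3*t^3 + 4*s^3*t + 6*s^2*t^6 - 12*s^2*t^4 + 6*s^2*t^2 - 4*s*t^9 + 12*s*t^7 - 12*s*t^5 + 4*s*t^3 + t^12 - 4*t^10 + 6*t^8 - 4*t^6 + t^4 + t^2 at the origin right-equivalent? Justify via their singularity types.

The Hessian of f at 0 is [[0, 0], [0, 0]] with rank 0, so corank 2. A Groebner basis of the Jacobian ideal J(f) in C{s,t} is {t^3, s^2}; counting standard monomials gives mu = 6. Corank 2; j^3 = s^3 is a perfect cube, so E-series; the 4-jet and mu = 6 give E_6. The Hessian of g at 0 is [[0, 0], [0, 2]] with rank 1, so corank 1. A Groebner basis of the Jacobian ideal J(g) in C{s,t} is {s^3, t}; counting standard monomials gives mu = 3. Corank 1: A-series; mu = 3 gives A_3. f is E_6 but g is A_3, hence not right-equivalent.

No.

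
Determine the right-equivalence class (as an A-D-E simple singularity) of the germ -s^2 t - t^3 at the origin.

The Hessian of f at 0 is [[0, 0], [0, 0]] with rank 0, so corank 2. A Groebner basis of the Jacobian ideal J(f) in C{s,t} is {t^3, s^2 + 3*t^2, s*t}; counting standard monomials gives mu = 4. Corank 2; j^3 = -t*(s^2 + t^2) splits into three distinct lines over C (the quadratic factor has nonzero discriminant), so D_4.

D_4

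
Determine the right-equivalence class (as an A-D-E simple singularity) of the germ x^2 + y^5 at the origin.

The Hessian of f at 0 is [[2, 0], [0, 0]] with rank 1, so corank 1. A Groebner basis of the Jacobian ideal J(f) in C{x,y} is {y^4, x}; counting standard monomials gives mu = 4. Corank 1: A-series; mu = 4 gives A_4.

A_4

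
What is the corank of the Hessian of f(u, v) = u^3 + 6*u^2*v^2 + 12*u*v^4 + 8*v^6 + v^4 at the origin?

2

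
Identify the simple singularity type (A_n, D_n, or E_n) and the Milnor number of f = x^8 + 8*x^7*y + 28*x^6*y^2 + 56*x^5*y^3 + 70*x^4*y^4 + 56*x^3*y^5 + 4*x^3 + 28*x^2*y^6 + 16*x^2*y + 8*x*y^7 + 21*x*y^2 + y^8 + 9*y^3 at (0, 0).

The Hessian of f at 0 is [[0, 0], [0, 0]] with rank 0, so corank 2. A Groebner basis of the Jacobian ideal J(f) in C{x,y} is {-32*x*y + y^7 - 48*y^2, x*y^2 + 3*y^3/2, x^2 + 5*x*y/2 + 3*y^2/2}; counting standard monomials gives mu = 9. Corank 2; j^3 = (x + y)*(2*x + 3*y)^2 has shape L^2 M (L != M), so D-series; mu = 9 gives D_9.

Type D_{9}, Milnor number mu = 9.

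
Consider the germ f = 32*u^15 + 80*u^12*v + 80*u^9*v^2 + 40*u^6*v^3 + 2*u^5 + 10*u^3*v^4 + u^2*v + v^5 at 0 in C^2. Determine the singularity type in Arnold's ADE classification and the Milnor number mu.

Type D6, Milnor number mu = 6.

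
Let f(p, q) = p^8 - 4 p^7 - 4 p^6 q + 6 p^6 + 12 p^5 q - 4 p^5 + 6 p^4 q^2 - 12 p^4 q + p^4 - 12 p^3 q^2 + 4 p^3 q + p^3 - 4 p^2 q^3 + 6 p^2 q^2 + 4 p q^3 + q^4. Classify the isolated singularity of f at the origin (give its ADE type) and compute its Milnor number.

The Hessian of f at 0 has rank 0. Corank 2; j^3 = p^3 is a perfect cube, so E-series; the 4-jet and mu = 6 give E_6.

Type E_{6}, Milnor number mu = 6.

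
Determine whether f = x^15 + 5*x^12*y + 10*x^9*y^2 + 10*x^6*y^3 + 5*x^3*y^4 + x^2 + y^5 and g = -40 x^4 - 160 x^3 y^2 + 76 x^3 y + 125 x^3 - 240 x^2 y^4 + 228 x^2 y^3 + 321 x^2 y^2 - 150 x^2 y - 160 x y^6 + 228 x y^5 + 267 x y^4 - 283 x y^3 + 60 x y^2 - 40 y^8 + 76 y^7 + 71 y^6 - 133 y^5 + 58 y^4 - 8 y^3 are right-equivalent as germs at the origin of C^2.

No.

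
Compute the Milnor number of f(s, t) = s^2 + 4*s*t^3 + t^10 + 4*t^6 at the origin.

9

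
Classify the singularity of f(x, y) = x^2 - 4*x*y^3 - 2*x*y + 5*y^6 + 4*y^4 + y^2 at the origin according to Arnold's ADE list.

The Hessian of f at 0 has rank 1. Corank 1: A-series; mu = 5 gives A_5.

A5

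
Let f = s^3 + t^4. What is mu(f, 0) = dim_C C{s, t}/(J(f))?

6

The Hessian of f at 0 is [[0, 0], [0, 0]] with rank 0, so corank 2. A Groebner basis of the Jacobian ideal J(f) in C{s,t} is {t^3, s^2}; counting standard monomials gives mu = 6. Corank 2; j^3 = s^3 is a perfect cube, so E-series; the 4-jet and mu = 6 give E_6.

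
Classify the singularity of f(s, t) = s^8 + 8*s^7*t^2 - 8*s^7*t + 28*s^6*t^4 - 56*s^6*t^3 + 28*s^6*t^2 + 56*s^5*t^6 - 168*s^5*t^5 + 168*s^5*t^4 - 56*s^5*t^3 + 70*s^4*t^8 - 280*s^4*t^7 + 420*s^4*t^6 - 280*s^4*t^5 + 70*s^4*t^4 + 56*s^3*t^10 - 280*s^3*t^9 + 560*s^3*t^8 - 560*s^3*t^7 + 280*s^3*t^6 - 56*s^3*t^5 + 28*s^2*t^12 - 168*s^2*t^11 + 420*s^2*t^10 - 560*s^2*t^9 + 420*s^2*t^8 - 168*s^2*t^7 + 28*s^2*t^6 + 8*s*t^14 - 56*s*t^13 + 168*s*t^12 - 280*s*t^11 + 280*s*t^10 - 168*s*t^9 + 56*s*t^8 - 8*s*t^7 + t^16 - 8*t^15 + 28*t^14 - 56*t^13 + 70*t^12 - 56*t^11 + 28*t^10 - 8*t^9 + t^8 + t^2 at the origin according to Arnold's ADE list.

A_{7}

The Hessian of f at 0 has rank 1. Corank 1: A-series; mu = 7 gives A_7.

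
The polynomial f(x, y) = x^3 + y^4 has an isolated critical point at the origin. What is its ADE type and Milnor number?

Type E_{6}, Milnor number mu = 6.

The Hessian of f at 0 has rank 0. Corank 2; j^3 = x^3 is a perfect cube, so E-series; the 4-jet and mu = 6 give E_6.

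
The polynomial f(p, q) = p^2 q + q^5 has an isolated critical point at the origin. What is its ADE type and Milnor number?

Type D_{6}, Milnor number mu = 6.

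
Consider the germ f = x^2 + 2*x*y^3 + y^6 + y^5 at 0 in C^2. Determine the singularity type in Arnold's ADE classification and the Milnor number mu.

The Hessian of f at 0 is [[2, 0], [0, 0]] with rank 1, so corank 1. A Groebner basis of the Jacobian ideal J(f) in C{x,y} is {x + y^3, x^2, x*y}; counting standard monomials gives mu = 4. Corank 1: A-series; mu = 4 gives A_4.

Type A_{4}, Milnor number mu = 4.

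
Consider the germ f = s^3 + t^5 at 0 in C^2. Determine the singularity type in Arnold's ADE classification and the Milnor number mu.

Type E8, Milnor number mu = 8.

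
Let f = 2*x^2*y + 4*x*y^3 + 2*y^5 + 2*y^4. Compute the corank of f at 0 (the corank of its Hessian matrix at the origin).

Hessian at 0 has rank 0.

2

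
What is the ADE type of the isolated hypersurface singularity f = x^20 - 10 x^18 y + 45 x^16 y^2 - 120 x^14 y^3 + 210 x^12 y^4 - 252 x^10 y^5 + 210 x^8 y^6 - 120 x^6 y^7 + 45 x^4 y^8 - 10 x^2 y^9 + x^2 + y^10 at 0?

A_9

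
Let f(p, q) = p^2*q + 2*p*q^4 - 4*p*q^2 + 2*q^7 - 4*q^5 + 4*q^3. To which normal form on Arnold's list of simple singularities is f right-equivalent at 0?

D_{8}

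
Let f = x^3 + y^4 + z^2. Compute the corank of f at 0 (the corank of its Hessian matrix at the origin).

2

Hessian at 0 has rank 1.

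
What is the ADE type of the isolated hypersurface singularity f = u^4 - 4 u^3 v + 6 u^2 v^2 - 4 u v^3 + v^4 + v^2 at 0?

The Hessian of f at 0 has rank 1. Corank 1: A-series; mu = 3 gives A_3.

A3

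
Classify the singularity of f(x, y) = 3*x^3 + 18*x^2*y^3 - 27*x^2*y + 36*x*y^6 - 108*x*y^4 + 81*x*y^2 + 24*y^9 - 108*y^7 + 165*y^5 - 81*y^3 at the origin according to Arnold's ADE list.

E8

The Hessian of f at 0 has rank 0. Corank 2; j^3 = 3*(x - 3*y)^3 is a perfect cube, so E-series; the 5-jet and mu = 8 give E_8.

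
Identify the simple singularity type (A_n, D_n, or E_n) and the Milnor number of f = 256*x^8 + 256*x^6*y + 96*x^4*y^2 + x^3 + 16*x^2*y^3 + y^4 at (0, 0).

Type E_{6}, Milnor number mu = 6.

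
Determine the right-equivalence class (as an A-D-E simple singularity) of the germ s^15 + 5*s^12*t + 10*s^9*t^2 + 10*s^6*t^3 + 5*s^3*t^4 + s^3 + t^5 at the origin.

The Hessian of f at 0 has rank 0. Corank 2; j^3 = s^3 is a perfect cube, so E-series; the 5-jet and mu = 8 give E_8.

E8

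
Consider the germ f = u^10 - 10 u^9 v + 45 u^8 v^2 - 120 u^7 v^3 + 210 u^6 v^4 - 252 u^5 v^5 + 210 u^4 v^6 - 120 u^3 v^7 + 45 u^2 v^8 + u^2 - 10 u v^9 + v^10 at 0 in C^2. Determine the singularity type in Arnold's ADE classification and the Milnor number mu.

The Hessian of f at 0 has rank 1. Corank 1: A-series; mu = 9 gives A_9.

Type A_9, Milnor number mu = 9.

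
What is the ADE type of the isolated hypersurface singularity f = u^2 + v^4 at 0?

A3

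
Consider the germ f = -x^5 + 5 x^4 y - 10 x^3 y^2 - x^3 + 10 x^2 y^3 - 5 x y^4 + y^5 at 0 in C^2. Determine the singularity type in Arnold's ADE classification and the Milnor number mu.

The Hessian of f at 0 is [[0, 0], [0, 0]] with rank 0, so corank 2. A Groebner basis of the Jacobian ideal J(f) in C{x,y} is {y^5, x*y^3 - y^4/4, x^2}; counting standard monomials gives mu = 8. Corank 2; j^3 = -x^3 is a perfect cube, so E-series; the 5-jet and mu = 8 give E_8.

Type E8, Milnor number mu = 8.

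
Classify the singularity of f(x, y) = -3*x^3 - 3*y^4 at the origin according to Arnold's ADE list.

E_{6}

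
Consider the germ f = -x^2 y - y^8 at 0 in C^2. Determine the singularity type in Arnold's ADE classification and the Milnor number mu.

The Hessian of f at 0 has rank 0. Corank 2; j^3 = -x^2*y has shape L^2 M (L != M), so D-series; mu = 9 gives D_9.

Type D_9, Milnor number mu = 9.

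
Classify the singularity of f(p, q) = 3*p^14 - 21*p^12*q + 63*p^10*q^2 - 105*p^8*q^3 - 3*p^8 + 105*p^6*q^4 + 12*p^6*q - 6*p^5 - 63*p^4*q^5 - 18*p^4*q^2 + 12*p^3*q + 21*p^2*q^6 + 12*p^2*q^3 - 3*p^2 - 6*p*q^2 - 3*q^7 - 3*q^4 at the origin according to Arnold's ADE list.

A6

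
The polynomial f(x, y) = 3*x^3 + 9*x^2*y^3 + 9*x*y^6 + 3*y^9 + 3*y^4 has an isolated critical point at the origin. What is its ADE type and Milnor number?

The Hessian of f at 0 is [[0, 0], [0, 0]] with rank 0, so corank 2. A Groebner basis of the Jacobian ideal J(f) in C{x,y} is {y^3, x^2}; counting standard monomials gives mu = 6. Corank 2; j^3 = 3*x^3 is a perfect cube, so E-series; the 4-jet and mu = 6 give E_6.

Type E6, Milnor number mu = 6.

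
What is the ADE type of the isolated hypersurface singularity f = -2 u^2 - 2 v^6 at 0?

The Hessian of f at 0 has rank 1. Corank 1: A-series; mu = 5 gives A_5.

A_{5}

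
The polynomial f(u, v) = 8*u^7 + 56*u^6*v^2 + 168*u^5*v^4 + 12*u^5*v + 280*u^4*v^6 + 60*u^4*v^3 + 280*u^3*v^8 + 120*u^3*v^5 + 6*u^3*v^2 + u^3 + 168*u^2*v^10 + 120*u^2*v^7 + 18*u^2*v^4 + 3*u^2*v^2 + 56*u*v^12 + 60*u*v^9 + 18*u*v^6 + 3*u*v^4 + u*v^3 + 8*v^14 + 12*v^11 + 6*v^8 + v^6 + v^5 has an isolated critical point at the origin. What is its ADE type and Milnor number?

Type E7, Milnor number mu = 7.

The Hessian of f at 0 has rank 0. Corank 2; j^3 = u^3 is a perfect cube, so E-series; the 4-jet and mu = 7 give E_7.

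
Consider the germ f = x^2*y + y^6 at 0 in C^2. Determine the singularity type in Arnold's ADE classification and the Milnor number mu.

Type D_7, Milnor number mu = 7.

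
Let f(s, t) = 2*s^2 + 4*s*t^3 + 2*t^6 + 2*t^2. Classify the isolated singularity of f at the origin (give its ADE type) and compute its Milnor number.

The Hessian of f at 0 is [[4, 0], [0, 4]] with rank 2, so corank 0. A Groebner basis of the Jacobian ideal J(f) in C{s,t} is {s, t}; counting standard monomials gives mu = 1. Corank 0: nondegenerate Morse point, so A_1.

Type A_{1}, Milnor number mu = 1.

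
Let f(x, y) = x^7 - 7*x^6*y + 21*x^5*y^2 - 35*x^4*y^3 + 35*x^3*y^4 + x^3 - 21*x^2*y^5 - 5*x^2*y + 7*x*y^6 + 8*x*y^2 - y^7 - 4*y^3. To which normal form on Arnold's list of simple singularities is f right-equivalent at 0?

The Hessian of f at 0 has rank 0. Corank 2; j^3 = (x - 2*y)^2*(x - y) has shape L^2 M (L != M), so D-series; mu = 8 gives D_8.

D_{8}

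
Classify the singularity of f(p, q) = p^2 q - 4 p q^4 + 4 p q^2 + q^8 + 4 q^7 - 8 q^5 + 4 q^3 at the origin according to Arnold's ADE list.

The Hessian of f at 0 has rank 0. Corank 2; j^3 = q*(p + 2*q)^2 has shape L^2 M (L != M), so D-series; mu = 9 gives D_9.

D_9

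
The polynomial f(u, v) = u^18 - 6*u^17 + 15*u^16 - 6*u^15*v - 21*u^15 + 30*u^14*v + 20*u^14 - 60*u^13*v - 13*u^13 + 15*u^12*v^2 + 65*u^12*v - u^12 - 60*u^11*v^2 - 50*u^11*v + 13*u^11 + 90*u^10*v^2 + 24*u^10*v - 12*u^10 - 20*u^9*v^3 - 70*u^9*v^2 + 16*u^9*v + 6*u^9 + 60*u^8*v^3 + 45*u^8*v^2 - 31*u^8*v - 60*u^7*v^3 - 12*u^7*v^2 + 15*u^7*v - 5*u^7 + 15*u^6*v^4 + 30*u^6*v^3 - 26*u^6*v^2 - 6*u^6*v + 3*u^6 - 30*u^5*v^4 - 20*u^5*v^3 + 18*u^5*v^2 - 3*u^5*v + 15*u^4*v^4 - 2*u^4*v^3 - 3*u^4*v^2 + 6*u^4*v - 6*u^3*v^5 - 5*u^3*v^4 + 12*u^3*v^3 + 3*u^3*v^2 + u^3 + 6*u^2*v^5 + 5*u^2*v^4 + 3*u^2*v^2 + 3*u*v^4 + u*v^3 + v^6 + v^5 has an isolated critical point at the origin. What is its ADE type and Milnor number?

Type E_{7}, Milnor number mu = 7.

The Hessian of f at 0 has rank 0. Corank 2; j^3 = u^3 is a perfect cube, so E-series; the 4-jet and mu = 7 give E_7.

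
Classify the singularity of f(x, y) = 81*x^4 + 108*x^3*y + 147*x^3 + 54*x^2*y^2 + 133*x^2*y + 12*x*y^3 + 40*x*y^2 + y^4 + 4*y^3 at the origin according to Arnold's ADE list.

The Hessian of f at 0 has rank 0. Corank 2; j^3 = (3*x + y)*(7*x + 2*y)^2 has shape L^2 M (L != M), so D-series; mu = 5 gives D_5.

D_{5}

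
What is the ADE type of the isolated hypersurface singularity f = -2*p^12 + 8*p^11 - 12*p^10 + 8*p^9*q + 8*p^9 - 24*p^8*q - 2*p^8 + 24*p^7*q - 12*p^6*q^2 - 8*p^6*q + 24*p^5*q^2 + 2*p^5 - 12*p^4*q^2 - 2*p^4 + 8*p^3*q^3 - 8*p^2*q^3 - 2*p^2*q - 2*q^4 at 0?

D5

The Hessian of f at 0 has rank 0. Corank 2; j^3 = -2*p^2*q has shape L^2 M (L != M), so D-series; mu = 5 gives D_5.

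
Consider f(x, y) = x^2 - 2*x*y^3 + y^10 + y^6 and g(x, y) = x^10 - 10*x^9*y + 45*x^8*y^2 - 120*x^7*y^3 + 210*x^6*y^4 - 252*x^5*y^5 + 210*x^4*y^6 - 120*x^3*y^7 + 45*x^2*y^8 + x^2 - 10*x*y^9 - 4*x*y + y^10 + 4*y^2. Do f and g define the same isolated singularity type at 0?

Yes.

The Hessian of f at 0 is [[2, 0], [0, 0]] with rank 1, so corank 1. A Groebner basis of the Jacobian ideal J(f) in C{x,y} is {x^3, -x + y^3}; counting standard monomials gives mu = 9. Corank 1: A-series; mu = 9 gives A_9. The Hessian of g at 0 is [[2, -4], [-4, 8]] with rank 1, so corank 1. A Groebner basis of the Jacobian ideal J(g) in C{x,y} is {y^9, x - 2*y}; counting standard monomials gives mu = 9. Corank 1: A-series; mu = 9 gives A_9. Both have type A_9, hence right-equivalent.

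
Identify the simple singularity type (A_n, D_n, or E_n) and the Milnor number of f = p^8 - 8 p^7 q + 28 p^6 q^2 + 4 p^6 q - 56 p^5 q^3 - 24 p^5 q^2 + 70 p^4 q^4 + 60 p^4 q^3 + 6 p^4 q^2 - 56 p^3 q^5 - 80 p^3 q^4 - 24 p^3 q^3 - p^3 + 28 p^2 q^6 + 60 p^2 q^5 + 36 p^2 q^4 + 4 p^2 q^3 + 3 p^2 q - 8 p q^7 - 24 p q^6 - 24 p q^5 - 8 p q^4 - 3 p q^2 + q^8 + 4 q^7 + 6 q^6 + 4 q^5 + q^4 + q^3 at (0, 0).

The Hessian of f at 0 is [[0, 0], [0, 0]] with rank 0, so corank 2. A Groebner basis of the Jacobian ideal J(f) in C{p,q} is {q^3, p^2 - 2*p*q + q^2}; counting standard monomials gives mu = 6. Corank 2; j^3 = -(p - q)^3 is a perfect cube, so E-series; the 4-jet and mu = 6 give E_6.

Type E6, Milnor number mu = 6.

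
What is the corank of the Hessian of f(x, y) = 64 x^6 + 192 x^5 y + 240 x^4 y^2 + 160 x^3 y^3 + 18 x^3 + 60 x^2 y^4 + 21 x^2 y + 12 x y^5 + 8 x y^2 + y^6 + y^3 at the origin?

2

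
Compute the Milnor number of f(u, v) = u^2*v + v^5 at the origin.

The Hessian of f at 0 is [[0, 0], [0, 0]] with rank 0, so corank 2. A Groebner basis of the Jacobian ideal J(f) in C{u,v} is {u^2/5 + v^4, u^3, u*v}; counting standard monomials gives mu = 6. Corank 2; j^3 = u^2*v has shape L^2 M (L != M), so D-series; mu = 6 gives D_6.

6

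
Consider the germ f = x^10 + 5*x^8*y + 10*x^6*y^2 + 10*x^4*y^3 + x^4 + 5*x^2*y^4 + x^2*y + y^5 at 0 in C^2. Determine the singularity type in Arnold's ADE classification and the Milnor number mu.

The Hessian of f at 0 is [[0, 0], [0, 0]] with rank 0, so corank 2. A Groebner basis of the Jacobian ideal J(f) in C{x,y} is {x^2/5 + y^4, x^3, x*y}; counting standard monomials gives mu = 6. Corank 2; j^3 = x^2*y has shape L^2 M (L != M), so D-series; mu = 6 gives D_6.

Type D_6, Milnor number mu = 6.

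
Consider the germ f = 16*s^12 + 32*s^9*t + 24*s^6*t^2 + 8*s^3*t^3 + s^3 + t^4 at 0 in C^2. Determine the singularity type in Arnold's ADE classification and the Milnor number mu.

The Hessian of f at 0 is [[0, 0], [0, 0]] with rank 0, so corank 2. A Groebner basis of the Jacobian ideal J(f) in C{s,t} is {t^3, s^2}; counting standard monomials gives mu = 6. Corank 2; j^3 = s^3 is a perfect cube, so E-series; the 4-jet and mu = 6 give E_6.

Type E_{6}, Milnor number mu = 6.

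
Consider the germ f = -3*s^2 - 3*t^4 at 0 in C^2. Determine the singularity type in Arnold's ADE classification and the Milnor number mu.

Type A3, Milnor number mu = 3.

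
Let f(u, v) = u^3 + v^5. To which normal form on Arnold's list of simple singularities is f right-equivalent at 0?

E_{8}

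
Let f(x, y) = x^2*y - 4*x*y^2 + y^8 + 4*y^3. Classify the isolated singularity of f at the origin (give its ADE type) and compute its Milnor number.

Type D_9, Milnor number mu = 9.

The Hessian of f at 0 has rank 0. Corank 2; j^3 = y*(x - 2*y)^2 has shape L^2 M (L != M), so D-series; mu = 9 gives D_9.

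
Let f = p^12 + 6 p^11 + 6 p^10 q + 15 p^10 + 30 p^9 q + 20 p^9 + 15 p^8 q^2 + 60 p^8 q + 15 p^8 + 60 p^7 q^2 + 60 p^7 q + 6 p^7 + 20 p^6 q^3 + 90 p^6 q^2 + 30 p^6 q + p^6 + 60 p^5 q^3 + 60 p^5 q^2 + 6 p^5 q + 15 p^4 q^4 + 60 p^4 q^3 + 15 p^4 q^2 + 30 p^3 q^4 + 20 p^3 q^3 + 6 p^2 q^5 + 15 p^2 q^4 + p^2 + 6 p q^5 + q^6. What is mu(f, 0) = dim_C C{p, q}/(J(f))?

The Hessian of f at 0 is [[2, 0], [0, 0]] with rank 1, so corank 1. A Groebner basis of the Jacobian ideal J(f) in C{p,q} is {q^5, p}; counting standard monomials gives mu = 5. Corank 1: A-series; mu = 5 gives A_5.

5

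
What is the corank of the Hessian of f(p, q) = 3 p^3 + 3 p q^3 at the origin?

2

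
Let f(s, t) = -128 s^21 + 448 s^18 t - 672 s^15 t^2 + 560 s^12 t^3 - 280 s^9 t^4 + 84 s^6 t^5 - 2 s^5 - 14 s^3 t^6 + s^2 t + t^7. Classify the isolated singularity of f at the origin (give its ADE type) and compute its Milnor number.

Type D_8, Milnor number mu = 8.

The Hessian of f at 0 is [[0, 0], [0, 0]] with rank 0, so corank 2. A Groebner basis of the Jacobian ideal J(f) in C{s,t} is {s^2/7 + t^6, s^3, s*t}; counting standard monomials gives mu = 8. Corank 2; j^3 = s^2*t has shape L^2 M (L != M), so D-series; mu = 8 gives D_8.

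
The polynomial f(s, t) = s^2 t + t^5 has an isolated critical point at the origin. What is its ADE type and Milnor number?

Type D6, Milnor number mu = 6.

The Hessian of f at 0 has rank 0. Corank 2; j^3 = s^2*t has shape L^2 M (L != M), so D-series; mu = 6 gives D_6.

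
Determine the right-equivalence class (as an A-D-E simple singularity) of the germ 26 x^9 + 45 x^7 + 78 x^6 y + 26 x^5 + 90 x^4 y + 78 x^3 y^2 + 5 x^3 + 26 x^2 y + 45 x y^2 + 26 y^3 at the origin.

D_{4}

The Hessian of f at 0 is [[0, 0], [0, 0]] with rank 0, so corank 2. A Groebner basis of the Jacobian ideal J(f) in C{x,y} is {y^3, x^2 + 3*y^2, x*y}; counting standard monomials gives mu = 4. Corank 2; j^3 = (x + 2*y)*(5*x^2 + 16*x*y + 13*y^2) splits into three distinct lines over C (the quadratic factor has nonzero discriminant), so D_4.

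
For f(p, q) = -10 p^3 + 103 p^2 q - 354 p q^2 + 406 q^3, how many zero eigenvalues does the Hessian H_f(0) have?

Hessian at 0 has rank 0.

2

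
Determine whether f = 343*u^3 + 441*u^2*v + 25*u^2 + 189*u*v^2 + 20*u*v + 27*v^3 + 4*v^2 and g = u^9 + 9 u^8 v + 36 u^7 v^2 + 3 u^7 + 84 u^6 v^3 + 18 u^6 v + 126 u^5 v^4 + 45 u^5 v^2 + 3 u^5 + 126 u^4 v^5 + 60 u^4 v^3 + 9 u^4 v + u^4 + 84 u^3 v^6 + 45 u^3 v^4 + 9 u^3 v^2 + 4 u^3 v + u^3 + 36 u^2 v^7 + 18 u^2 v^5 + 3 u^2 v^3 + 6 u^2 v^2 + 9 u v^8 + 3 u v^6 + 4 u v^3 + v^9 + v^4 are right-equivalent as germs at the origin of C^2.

No.

The Hessian of f at 0 has rank 1. Corank 1: A-series; mu = 2 gives A_2. The Hessian of g at 0 has rank 0. Corank 2; j^3 = u^3 is a perfect cube, so E-series; the 4-jet and mu = 6 give E_6. f is A_2 but g is E_6, hence not right-equivalent.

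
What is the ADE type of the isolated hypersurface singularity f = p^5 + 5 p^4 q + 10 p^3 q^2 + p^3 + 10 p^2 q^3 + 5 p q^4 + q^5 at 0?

E_{8}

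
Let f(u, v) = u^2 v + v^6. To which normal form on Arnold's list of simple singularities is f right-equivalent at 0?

D_7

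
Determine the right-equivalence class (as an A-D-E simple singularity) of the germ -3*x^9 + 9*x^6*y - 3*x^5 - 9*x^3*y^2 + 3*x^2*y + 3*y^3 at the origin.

D_4

The Hessian of f at 0 has rank 0. Corank 2; j^3 = 3*y*(x^2 + y^2) splits into three distinct lines over C (the quadratic factor has nonzero discriminant), so D_4.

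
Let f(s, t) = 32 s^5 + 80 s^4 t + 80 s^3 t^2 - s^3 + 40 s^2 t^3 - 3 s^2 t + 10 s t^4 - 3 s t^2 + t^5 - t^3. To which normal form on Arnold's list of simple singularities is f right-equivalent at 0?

The Hessian of f at 0 has rank 0. Corank 2; j^3 = -(s + t)^3 is a perfect cube, so E-series; the 5-jet and mu = 8 give E_8.

E_{8}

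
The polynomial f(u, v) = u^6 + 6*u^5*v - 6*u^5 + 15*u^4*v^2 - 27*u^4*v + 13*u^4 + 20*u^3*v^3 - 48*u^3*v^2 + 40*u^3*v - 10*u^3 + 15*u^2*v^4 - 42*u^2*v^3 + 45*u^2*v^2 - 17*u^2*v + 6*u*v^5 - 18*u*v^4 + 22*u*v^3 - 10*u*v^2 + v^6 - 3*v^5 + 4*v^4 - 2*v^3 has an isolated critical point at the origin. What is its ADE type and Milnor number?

Type D4, Milnor number mu = 4.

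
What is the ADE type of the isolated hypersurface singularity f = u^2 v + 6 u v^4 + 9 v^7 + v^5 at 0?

D6

The Hessian of f at 0 has rank 0. Corank 2; j^3 = u^2*v has shape L^2 M (L != M), so D-series; mu = 6 gives D_6.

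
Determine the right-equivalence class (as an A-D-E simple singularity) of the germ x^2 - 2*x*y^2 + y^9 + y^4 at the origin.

A_8

The Hessian of f at 0 has rank 1. Corank 1: A-series; mu = 8 gives A_8.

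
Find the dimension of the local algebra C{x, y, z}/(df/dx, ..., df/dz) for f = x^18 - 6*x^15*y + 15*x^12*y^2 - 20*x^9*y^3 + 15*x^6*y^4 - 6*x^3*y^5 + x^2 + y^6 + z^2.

The Hessian of f at 0 is [[2, 0, 0], [0, 0, 0], [0, 0, 2]] with rank 2, so corank 1. A Groebner basis of the Jacobian ideal J(f) in C{x,y,z} is {y^5, x, z}; counting standard monomials gives mu = 5. Corank 1: A-series; mu = 5 gives A_5.

5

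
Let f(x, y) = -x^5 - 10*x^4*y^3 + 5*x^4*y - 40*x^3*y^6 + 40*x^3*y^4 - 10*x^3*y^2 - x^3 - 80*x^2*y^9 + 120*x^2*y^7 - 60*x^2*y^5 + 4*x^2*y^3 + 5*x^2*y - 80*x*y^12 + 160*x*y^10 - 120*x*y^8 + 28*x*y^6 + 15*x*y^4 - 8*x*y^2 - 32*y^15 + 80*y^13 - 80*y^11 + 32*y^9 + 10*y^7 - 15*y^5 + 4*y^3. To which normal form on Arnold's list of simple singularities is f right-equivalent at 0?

D_6

The Hessian of f at 0 is [[0, 0], [0, 0]] with rank 0, so corank 2. A Groebner basis of the Jacobian ideal J(f) in C{x,y} is {-x*y/3 + y^4 + 2*y^2/3, x*y^2 - 2*y^3, x^2 - 7*x*y/3 + 2*y^2/3}; counting standard monomials gives mu = 6. Corank 2; j^3 = -(x - 2*y)^2*(x - y) has shape L^2 M (L != M), so D-series; mu = 6 gives D_6.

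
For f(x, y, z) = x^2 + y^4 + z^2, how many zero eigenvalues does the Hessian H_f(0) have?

1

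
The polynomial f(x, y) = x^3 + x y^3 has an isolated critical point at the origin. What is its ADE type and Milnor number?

Type E7, Milnor number mu = 7.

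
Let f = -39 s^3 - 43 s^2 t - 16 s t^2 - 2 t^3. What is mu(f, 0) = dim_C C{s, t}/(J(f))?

The Hessian of f at 0 has rank 0. Corank 2; j^3 = -(3*s + t)*(13*s^2 + 10*s*t + 2*t^2) splits into three distinct lines over C (the quadratic factor has nonzero discriminant), so D_4.

4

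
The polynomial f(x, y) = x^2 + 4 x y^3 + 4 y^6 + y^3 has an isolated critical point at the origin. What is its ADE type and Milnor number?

Type A_2, Milnor number mu = 2.

The Hessian of f at 0 is [[2, 0], [0, 0]] with rank 1, so corank 1. A Groebner basis of the Jacobian ideal J(f) in C{x,y} is {y^2, x}; counting standard monomials gives mu = 2. Corank 1: A-series; mu = 2 gives A_2.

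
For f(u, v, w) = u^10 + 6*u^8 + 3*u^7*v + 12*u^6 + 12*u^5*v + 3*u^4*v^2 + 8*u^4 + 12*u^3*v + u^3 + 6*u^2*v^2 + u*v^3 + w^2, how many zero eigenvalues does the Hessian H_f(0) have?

2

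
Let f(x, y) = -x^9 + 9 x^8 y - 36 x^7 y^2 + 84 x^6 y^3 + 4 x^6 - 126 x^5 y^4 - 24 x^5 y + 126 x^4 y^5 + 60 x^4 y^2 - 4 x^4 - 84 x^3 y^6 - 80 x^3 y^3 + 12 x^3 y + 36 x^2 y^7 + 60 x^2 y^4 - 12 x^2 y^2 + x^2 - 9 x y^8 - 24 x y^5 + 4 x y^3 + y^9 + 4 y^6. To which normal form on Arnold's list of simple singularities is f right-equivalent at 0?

A8

The Hessian of f at 0 has rank 1. Corank 1: A-series; mu = 8 gives A_8.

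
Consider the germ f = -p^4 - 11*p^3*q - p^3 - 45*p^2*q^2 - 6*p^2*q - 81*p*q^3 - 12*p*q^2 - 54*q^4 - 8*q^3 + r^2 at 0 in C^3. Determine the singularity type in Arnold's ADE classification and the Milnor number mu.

The Hessian of f at 0 is [[0, 0, 0], [0, 0, 0], [0, 0, 2]] with rank 1, so corank 2. A Groebner basis of the Jacobian ideal J(f) in C{p,q,r} is {3*p^2 + 12*p*q + q^4 + q^3 + 12*q^2, p^3 + 30*p^2 + 120*p*q + 18*q^3 + 120*q^2, p^2*q - 9*p^2 - 36*p*q - 7*q^3 - 36*q^2, 2*p^2 + p*q^2 + 8*p*q + 8*q^3/3 + 8*q^2, r}; counting standard monomials gives mu = 7. Corank 2; j^3 = -(p + 2*q)^3 is a perfect cube, so E-series; the 4-jet and mu = 7 give E_7.

Type E_{7}, Milnor number mu = 7.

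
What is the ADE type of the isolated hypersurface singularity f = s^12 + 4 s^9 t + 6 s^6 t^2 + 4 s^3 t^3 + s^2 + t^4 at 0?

A_{3}

The Hessian of f at 0 has rank 1. Corank 1: A-series; mu = 3 gives A_3.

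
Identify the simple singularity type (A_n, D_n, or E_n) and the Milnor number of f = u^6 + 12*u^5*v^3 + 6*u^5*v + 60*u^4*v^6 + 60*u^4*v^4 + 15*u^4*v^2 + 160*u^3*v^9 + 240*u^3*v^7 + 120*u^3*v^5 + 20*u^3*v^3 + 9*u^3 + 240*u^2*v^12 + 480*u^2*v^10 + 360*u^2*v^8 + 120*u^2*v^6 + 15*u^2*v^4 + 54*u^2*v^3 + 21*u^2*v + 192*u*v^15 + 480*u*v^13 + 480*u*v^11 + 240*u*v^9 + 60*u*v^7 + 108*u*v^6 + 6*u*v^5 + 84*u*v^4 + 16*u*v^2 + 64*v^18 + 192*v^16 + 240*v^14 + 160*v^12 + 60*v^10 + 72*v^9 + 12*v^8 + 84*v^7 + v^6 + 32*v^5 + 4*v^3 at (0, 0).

Type D_{7}, Milnor number mu = 7.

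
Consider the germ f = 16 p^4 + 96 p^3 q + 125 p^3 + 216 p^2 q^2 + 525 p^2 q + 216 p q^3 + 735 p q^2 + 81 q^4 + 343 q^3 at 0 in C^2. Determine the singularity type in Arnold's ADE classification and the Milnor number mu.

Type E_6, Milnor number mu = 6.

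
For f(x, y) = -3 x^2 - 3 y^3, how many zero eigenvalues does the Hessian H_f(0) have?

1

The Hessian at 0 is [[-6, 0], [0, 0]] of rank 1; hence corank 1.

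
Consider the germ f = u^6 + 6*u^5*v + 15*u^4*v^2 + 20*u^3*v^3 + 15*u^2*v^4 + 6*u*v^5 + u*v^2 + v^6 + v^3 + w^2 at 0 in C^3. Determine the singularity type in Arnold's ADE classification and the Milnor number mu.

The Hessian of f at 0 has rank 1. Corank 2; j^3 = v^2*(u + v) has shape L^2 M (L != M), so D-series; mu = 7 gives D_7.

Type D_7, Milnor number mu = 7.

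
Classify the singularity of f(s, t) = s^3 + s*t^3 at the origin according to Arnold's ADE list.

E_{7}

The Hessian of f at 0 has rank 0. Corank 2; j^3 = s^3 is a perfect cube, so E-series; the 4-jet and mu = 7 give E_7.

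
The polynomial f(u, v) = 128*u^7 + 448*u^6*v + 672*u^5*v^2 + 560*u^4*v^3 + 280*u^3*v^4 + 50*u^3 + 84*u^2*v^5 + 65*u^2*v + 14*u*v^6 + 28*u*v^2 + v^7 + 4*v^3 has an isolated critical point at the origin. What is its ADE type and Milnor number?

The Hessian of f at 0 has rank 0. Corank 2; j^3 = (2*u + v)*(5*u + 2*v)^2 has shape L^2 M (L != M), so D-series; mu = 8 gives D_8.

Type D8, Milnor number mu = 8.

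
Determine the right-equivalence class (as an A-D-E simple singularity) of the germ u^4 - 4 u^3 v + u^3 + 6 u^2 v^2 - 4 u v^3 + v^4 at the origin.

The Hessian of f at 0 is [[0, 0], [0, 0]] with rank 0, so corank 2. A Groebner basis of the Jacobian ideal J(f) in C{u,v} is {v^4, u*v^2 - v^3/3, u^2}; counting standard monomials gives mu = 6. Corank 2; j^3 = u^3 is a perfect cube, so E-series; the 4-jet and mu = 6 give E_6.

E6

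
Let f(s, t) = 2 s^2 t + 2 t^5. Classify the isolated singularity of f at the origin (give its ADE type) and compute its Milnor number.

Type D_6, Milnor number mu = 6.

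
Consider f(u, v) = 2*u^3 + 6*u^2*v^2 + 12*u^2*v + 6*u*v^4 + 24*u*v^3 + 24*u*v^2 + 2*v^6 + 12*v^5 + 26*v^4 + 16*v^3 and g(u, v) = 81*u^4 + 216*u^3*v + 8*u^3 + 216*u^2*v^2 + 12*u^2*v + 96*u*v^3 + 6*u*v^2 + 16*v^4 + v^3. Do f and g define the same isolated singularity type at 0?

Yes.

The Hessian of f at 0 has rank 0. Corank 2; j^3 = 2*(u + 2*v)^3 is a perfect cube, so E-series; the 4-jet and mu = 6 give E_6. The Hessian of g at 0 has rank 0. Corank 2; j^3 = (2*u + v)^3 is a perfect cube, so E-series; the 4-jet and mu = 6 give E_6. Both have type E_6, hence right-equivalent.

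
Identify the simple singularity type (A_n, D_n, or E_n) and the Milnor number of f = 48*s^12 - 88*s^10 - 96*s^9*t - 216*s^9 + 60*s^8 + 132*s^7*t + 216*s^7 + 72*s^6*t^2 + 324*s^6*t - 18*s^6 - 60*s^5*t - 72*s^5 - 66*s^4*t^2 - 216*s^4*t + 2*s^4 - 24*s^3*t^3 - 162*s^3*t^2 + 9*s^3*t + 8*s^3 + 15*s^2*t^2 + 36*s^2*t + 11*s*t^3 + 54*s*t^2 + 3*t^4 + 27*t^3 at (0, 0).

The Hessian of f at 0 is [[0, 0], [0, 0]] with rank 0, so corank 2. A Groebner basis of the Jacobian ideal J(f) in C{s,t} is {768*s^2 + 2304*s*t + t^4 - 8*t^3 + 1728*t^2, s^3 + 180*s^2 + 540*s*t + 3*t^3/2 + 405*t^2, s^2*t - 88*s^2 - 264*s*t - 4*t^3/3 - 198*t^2, 32*s^2 + s*t^2 + 96*s*t + 7*t^3/6 + 72*t^2}; counting standard monomials gives mu = 7. Corank 2; j^3 = (2*s + 3*t)^3 is a perfect cube, so E-series; the 4-jet and mu = 7 give E_7.

Type E_7, Milnor number mu = 7.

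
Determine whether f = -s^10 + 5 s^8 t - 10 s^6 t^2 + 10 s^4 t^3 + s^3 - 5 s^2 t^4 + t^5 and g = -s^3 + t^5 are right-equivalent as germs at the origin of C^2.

Yes.

The Hessian of f at 0 is [[0, 0], [0, 0]] with rank 0, so corank 2. A Groebner basis of the Jacobian ideal J(f) in C{s,t} is {t^4, s^2}; counting standard monomials gives mu = 8. Corank 2; j^3 = s^3 is a perfect cube, so E-series; the 5-jet and mu = 8 give E_8. The Hessian of g at 0 is [[0, 0], [0, 0]] with rank 0, so corank 2. A Groebner basis of the Jacobian ideal J(g) in C{s,t} is {t^4, s^2}; counting standard monomials gives mu = 8. Corank 2; j^3 = -s^3 is a perfect cube, so E-series; the 5-jet and mu = 8 give E_8. Both have type E_8, hence right-equivalent.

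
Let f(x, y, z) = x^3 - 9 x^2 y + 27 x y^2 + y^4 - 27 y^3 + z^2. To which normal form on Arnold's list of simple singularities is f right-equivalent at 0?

The Hessian of f at 0 is [[0, 0, 0], [0, 0, 0], [0, 0, 2]] with rank 1, so corank 2. A Groebner basis of the Jacobian ideal J(f) in C{x,y,z} is {y^3, x^2 - 6*x*y + 9*y^2, z}; counting standard monomials gives mu = 6. Corank 2; j^3 = (x - 3*y)^3 is a perfect cube, so E-series; the 4-jet and mu = 6 give E_6.

E6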